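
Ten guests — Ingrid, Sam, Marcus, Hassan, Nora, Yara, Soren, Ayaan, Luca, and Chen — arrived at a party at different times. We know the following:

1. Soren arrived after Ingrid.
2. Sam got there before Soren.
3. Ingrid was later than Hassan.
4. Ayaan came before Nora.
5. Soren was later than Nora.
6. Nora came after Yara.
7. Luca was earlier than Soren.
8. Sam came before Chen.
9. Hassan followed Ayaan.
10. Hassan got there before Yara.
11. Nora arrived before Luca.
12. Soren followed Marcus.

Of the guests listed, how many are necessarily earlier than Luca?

Directly stated before Luca: Nora.
Ayaan reaches Luca via Ayaan → Nora → Luca.
Hassan reaches Luca via Hassan → Yara → Nora → Luca.
Yara reaches Luca via Yara → Nora → Luca.
That's Ayaan, Hassan, Nora, and Yara — 4 in all.

4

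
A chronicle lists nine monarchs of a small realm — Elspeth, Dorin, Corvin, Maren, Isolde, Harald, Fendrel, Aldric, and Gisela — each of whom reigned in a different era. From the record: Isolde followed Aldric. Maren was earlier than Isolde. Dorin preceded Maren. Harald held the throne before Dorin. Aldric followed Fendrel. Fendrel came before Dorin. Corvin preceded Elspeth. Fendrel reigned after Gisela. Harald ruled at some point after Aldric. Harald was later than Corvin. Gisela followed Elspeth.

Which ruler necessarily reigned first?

Corvin has a chain of constraints placing them before every other ruler, so Corvin must be first.

Corvin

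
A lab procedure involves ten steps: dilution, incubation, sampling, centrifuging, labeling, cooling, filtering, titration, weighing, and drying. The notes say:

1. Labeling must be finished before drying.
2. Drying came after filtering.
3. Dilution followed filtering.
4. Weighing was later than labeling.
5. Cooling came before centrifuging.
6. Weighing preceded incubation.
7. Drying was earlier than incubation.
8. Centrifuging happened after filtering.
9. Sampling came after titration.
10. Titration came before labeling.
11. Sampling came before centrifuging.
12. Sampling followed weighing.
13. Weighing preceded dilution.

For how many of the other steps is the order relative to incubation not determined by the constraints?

4

Forced before incubation: drying, filtering, labeling, titration, and weighing.
That leaves centrifuging, cooling, dilution, and sampling with no forced order relative to incubation — 4.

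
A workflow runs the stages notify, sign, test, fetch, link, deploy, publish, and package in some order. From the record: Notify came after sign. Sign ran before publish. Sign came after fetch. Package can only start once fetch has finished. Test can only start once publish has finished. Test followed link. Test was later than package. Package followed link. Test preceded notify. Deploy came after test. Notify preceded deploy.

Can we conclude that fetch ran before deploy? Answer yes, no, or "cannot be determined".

Chain the constraints: fetch → sign → notify → deploy. Each link is directly stated, so fetch comes before deploy.

yes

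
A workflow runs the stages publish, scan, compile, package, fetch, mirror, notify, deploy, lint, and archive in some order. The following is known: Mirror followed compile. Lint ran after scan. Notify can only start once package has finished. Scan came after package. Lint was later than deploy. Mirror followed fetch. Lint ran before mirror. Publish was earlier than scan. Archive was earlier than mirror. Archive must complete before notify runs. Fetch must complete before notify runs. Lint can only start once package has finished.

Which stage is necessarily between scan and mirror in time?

lint

Tracing the constraints gives scan → lint → mirror, so lint sits after scan and before mirror.
No other stage is forced both after scan and before mirror.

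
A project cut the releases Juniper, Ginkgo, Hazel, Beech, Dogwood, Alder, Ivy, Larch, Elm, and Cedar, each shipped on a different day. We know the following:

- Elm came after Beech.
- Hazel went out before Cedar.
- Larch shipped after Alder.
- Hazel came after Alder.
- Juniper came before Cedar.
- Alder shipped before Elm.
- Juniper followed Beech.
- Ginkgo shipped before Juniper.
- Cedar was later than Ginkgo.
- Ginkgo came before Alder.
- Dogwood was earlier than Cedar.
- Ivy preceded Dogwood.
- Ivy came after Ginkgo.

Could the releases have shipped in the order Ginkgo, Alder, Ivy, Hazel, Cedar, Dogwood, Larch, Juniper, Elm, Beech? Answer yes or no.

no

The constraints require Beech before Juniper, but in the proposed sequence Juniper appears ahead of Beech. That one violation is enough.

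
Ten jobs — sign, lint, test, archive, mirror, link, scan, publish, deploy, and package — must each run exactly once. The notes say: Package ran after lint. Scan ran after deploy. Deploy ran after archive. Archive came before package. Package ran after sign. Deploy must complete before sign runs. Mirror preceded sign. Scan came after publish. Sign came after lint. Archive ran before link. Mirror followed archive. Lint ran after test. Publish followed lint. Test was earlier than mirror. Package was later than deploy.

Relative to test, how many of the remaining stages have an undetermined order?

3

Forced after test: lint, mirror, package, publish, scan, and sign.
That leaves archive, deploy, and link with no forced order relative to test — 3.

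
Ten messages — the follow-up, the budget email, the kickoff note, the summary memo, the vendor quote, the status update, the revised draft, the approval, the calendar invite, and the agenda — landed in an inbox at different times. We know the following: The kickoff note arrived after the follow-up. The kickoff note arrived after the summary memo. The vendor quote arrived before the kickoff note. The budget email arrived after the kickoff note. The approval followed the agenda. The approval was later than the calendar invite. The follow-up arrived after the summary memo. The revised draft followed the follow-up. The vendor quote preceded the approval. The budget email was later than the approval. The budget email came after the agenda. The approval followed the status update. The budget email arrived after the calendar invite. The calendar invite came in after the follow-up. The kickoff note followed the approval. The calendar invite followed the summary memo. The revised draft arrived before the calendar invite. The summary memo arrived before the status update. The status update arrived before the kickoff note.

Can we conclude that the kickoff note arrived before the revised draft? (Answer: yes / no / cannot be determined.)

no

Tracing the constraints gives the revised draft → the calendar invite → the approval → the kickoff note, so the revised draft must come before the kickoff note.
That means the kickoff note cannot be before the revised draft.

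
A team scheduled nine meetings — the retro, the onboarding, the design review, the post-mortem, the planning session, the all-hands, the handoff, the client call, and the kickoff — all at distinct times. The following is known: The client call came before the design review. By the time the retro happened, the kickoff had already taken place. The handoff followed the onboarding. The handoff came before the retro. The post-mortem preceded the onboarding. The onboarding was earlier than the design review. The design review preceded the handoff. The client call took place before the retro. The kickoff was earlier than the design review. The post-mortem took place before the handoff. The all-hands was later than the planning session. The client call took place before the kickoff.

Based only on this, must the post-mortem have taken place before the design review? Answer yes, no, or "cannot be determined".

yes

Chain the constraints: the post-mortem → the onboarding → the design review. Each link is directly stated, so the post-mortem comes before the design review.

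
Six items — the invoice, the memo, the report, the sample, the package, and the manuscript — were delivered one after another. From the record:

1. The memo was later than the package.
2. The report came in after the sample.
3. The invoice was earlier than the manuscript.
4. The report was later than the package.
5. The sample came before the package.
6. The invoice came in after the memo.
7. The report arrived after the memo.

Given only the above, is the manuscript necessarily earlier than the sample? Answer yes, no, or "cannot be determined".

no

Tracing the constraints gives the sample → the package → the memo → the invoice → the manuscript, so the sample must come before the manuscript.
That means the manuscript cannot be before the sample.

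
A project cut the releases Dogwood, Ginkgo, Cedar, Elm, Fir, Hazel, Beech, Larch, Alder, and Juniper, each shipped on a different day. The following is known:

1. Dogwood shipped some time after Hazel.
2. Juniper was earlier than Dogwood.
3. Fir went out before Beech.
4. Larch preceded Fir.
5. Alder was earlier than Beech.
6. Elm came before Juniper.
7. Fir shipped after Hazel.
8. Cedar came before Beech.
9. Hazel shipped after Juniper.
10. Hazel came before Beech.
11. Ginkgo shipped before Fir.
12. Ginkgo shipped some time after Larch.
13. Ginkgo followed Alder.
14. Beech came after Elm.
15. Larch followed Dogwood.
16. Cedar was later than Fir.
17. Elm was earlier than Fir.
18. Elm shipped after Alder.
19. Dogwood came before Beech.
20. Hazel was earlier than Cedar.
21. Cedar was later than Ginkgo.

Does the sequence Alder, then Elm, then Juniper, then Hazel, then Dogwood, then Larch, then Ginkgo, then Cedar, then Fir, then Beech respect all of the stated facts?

no

The constraints require Fir before Cedar, but in the proposed sequence Cedar appears ahead of Fir. That one violation is enough.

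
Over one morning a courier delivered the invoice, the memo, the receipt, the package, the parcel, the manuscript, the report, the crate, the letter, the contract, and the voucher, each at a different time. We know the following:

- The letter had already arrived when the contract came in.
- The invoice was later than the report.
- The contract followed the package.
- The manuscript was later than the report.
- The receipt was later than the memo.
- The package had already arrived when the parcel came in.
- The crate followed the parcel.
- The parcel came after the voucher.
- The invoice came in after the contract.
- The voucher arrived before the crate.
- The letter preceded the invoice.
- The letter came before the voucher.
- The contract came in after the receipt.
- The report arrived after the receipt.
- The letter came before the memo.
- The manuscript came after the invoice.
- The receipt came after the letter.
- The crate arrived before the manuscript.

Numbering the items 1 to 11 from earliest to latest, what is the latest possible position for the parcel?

The parcel must come before the crate and the manuscript — 2 items forced after it.
Everything else can be placed before the parcel in some valid order, so the parcel can sit as late as position 11 − 2 = 9.

9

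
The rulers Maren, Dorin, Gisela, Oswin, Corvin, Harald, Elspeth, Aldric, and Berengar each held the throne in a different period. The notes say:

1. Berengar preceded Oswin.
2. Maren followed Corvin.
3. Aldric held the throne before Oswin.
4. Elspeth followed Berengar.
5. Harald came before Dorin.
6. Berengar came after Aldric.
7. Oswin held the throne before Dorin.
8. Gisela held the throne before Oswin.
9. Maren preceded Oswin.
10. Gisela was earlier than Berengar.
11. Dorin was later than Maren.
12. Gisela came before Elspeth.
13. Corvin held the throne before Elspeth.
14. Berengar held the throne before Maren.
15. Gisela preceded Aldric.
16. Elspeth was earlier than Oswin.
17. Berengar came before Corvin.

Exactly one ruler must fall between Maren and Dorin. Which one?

Oswin

Tracing the constraints gives Maren → Oswin → Dorin, so Oswin sits after Maren and before Dorin.
No other ruler is forced both after Maren and before Dorin.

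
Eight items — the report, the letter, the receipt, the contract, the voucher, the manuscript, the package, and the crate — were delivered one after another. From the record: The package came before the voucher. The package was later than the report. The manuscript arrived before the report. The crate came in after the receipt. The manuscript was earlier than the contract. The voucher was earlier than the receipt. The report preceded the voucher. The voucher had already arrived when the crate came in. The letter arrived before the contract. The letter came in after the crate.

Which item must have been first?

The manuscript has a chain of constraints placing it before every other item, so the manuscript must be first.

the manuscript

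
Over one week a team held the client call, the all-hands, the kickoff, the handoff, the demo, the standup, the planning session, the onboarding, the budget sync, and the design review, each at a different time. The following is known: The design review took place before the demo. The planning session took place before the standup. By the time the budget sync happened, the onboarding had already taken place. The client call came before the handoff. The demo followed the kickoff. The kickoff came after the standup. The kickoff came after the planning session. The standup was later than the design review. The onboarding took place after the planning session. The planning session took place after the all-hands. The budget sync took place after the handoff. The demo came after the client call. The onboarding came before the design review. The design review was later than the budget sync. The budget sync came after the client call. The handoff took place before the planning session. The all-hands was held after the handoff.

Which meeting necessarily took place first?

The client call has a chain of constraints placing it before every other meeting, so the client call must be first.

the client call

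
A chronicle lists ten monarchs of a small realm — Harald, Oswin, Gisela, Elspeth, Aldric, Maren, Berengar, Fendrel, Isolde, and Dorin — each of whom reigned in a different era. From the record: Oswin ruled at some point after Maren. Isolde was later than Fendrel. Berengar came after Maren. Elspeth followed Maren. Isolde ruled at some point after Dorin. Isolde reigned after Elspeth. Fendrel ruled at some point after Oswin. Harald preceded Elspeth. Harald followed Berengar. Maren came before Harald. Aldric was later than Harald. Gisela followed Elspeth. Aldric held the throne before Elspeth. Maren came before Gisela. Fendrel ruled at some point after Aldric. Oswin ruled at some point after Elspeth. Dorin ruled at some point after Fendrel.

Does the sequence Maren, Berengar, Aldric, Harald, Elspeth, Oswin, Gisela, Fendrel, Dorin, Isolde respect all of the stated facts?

The constraints require Harald before Aldric, but in the proposed sequence Aldric appears ahead of Harald. That one violation is enough.

no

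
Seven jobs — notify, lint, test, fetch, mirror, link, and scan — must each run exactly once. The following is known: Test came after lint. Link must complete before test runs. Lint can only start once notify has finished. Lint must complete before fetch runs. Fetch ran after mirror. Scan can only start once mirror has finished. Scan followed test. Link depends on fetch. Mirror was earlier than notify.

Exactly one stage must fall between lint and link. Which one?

fetch

Tracing the constraints gives lint → fetch → link, so fetch sits after lint and before link.
No other stage is forced both after lint and before link.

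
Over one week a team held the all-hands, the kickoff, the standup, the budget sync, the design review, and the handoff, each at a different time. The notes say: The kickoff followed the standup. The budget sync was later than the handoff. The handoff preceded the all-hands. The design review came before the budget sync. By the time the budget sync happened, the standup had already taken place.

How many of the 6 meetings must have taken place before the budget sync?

3

Directly stated before the budget sync: the design review, the handoff, and the standup.
No chain forces the all-hands (or any of the others) ahead of the budget sync.
That's the design review, the handoff, and the standup — 3 in all.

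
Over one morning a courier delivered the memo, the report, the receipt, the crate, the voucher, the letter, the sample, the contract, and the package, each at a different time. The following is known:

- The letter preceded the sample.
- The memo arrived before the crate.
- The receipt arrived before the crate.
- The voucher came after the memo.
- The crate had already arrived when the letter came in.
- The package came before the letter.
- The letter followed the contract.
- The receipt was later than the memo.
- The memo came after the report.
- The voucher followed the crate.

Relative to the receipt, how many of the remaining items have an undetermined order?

Forced before the receipt: the memo and the report; forced after the receipt: the crate, the letter, the sample, and the voucher.
That leaves the contract and the package with no forced order relative to the receipt — 2.

2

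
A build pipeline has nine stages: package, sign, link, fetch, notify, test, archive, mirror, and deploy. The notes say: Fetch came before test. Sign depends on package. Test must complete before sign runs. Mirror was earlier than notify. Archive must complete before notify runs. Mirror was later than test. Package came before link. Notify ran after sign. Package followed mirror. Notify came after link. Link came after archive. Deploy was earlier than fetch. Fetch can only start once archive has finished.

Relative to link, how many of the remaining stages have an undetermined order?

1

Forced before link: archive, deploy, fetch, mirror, package, and test; forced after link: notify.
That leaves sign with no forced order relative to link — 1.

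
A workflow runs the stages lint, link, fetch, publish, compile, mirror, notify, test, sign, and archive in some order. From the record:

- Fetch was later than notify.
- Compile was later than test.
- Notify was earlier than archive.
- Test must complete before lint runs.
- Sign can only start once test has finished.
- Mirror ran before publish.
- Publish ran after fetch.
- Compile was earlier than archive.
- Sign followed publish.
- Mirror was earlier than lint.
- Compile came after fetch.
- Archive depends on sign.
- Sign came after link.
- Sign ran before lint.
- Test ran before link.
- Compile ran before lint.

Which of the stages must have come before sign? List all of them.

Directly stated before sign: link, publish, and test.
Fetch reaches sign via fetch → publish → sign.
Mirror reaches sign via mirror → publish → sign.
Notify reaches sign via notify → fetch → publish → sign.
No chain forces archive (or any of the others) ahead of sign.

fetch, link, mirror, notify, publish, test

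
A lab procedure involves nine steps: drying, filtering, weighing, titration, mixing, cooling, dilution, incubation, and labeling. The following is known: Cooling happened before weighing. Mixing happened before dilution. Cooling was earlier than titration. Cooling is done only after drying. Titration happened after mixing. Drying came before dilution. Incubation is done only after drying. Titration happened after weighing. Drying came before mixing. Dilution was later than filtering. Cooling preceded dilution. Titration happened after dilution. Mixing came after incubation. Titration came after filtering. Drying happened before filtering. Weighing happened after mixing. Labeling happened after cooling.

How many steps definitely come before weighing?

4

Directly stated before weighing: cooling and mixing.
Drying reaches weighing via drying → mixing → weighing.
Incubation reaches weighing via incubation → mixing → weighing.
That's cooling, drying, incubation, and mixing — 4 in all.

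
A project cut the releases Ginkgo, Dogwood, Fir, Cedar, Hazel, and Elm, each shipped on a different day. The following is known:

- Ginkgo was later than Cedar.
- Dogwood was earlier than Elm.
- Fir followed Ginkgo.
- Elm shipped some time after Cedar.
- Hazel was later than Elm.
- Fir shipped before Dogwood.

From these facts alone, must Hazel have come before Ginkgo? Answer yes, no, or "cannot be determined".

no

Tracing the constraints gives Ginkgo → Fir → Dogwood → Elm → Hazel, so Ginkgo must come before Hazel.
That means Hazel cannot be before Ginkgo.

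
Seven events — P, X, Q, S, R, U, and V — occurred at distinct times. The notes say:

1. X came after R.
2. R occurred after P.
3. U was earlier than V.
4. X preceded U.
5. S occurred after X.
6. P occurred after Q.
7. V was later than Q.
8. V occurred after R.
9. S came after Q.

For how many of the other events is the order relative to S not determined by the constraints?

2

Forced before S: P, Q, R, and X.
That leaves U and V with no forced order relative to S — 2.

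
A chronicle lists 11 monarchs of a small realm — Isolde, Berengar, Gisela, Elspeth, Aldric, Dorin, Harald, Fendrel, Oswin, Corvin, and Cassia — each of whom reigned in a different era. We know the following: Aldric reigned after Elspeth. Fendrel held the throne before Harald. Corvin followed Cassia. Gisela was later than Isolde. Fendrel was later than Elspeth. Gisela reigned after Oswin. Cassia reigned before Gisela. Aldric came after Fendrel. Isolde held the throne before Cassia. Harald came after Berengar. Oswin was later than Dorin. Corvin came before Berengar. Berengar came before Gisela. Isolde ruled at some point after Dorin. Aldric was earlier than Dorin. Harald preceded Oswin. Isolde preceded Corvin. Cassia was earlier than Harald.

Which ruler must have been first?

Elspeth

Elspeth has a chain of constraints placing them before every other ruler, so Elspeth must be first.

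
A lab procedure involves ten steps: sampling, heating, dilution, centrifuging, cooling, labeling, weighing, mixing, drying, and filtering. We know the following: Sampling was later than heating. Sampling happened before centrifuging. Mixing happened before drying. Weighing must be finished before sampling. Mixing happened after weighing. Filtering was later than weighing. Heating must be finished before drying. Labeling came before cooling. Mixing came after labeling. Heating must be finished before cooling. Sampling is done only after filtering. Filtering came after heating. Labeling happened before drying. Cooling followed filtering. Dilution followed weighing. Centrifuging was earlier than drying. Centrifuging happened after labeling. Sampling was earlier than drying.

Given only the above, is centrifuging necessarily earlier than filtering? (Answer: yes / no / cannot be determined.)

no

Tracing the constraints gives filtering → sampling → centrifuging, so filtering must come before centrifuging.
That means centrifuging cannot be before filtering.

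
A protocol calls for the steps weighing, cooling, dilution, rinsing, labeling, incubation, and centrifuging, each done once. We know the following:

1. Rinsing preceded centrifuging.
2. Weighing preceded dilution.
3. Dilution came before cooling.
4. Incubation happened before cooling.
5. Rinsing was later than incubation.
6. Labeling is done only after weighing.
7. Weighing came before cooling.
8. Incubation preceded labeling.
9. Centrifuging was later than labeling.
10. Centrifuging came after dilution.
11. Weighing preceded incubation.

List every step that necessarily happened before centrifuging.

dilution, incubation, labeling, rinsing, weighing

Directly stated before centrifuging: dilution, labeling, and rinsing.
Incubation reaches centrifuging via incubation → labeling → centrifuging.
Weighing reaches centrifuging via weighing → labeling → centrifuging.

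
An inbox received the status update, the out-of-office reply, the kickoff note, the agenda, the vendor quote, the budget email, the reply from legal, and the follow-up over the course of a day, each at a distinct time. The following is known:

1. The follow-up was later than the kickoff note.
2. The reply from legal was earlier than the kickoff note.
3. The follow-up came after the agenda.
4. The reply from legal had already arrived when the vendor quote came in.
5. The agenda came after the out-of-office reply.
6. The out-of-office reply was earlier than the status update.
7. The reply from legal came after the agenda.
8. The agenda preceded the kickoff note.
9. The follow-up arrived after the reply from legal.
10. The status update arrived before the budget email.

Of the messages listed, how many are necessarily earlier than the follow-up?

Directly stated before the follow-up: the agenda, the kickoff note, and the reply from legal.
The out-of-office reply reaches the follow-up via the out-of-office reply → the agenda → the follow-up.
No chain forces the budget email (or any of the others) ahead of the follow-up.
That's the agenda, the kickoff note, the out-of-office reply, and the reply from legal — 4 in all.

4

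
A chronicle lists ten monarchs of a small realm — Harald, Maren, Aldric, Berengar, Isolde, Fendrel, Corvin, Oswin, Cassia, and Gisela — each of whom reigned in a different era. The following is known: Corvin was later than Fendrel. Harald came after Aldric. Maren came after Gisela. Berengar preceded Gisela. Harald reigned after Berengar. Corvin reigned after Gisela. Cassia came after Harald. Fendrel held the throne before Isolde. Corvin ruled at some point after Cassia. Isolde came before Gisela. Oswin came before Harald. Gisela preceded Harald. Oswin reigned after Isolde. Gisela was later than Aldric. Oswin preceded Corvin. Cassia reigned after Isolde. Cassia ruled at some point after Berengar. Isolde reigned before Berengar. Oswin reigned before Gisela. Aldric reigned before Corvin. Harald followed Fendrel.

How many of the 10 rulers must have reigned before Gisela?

5

Directly stated before Gisela: Aldric, Berengar, Isolde, and Oswin.
Fendrel reaches Gisela via Fendrel → Isolde → Gisela.
No chain forces Harald (or any of the others) ahead of Gisela.
That's Aldric, Berengar, Fendrel, Isolde, and Oswin — 5 in all.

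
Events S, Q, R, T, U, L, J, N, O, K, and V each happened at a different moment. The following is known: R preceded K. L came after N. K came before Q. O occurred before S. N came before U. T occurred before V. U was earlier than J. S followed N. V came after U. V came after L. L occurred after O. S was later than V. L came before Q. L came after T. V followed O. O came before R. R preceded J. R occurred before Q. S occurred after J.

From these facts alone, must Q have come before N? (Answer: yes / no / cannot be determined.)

no

Tracing the constraints gives N → L → Q, so N must come before Q.
That means Q cannot be before N.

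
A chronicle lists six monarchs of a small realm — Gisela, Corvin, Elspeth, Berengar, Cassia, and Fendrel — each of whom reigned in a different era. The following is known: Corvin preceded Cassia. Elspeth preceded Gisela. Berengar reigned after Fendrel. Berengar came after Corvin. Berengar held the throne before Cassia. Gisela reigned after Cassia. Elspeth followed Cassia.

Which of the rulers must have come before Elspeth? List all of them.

Berengar, Cassia, Corvin, Fendrel

Directly stated before Elspeth: Cassia.
Berengar reaches Elspeth via Berengar → Cassia → Elspeth.
Corvin reaches Elspeth via Corvin → Cassia → Elspeth.
Fendrel reaches Elspeth via Fendrel → Berengar → Cassia → Elspeth.
No chain forces Gisela ahead of Elspeth.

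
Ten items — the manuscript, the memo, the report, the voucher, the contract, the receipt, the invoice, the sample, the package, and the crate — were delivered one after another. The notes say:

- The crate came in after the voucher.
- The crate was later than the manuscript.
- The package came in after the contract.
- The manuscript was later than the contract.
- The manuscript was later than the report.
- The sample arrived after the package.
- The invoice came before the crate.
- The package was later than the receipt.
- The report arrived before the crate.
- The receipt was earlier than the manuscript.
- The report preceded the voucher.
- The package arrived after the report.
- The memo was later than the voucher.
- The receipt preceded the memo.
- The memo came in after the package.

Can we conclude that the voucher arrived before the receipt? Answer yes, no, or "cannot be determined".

No chain of stated constraints runs from the voucher to the receipt, and none runs from the receipt to the voucher either.
So the relative order of the voucher and the receipt is not fixed by the given facts.

cannot be determined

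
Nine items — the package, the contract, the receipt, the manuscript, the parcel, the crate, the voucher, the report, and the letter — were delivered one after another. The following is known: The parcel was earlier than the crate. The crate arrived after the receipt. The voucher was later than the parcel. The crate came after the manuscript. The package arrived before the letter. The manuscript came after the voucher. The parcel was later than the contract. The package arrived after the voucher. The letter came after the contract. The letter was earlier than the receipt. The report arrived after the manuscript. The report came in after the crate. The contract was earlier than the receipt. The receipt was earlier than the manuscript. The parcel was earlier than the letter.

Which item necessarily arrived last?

Every other item has a chain of constraints placing it before the report, so the report is last.

the report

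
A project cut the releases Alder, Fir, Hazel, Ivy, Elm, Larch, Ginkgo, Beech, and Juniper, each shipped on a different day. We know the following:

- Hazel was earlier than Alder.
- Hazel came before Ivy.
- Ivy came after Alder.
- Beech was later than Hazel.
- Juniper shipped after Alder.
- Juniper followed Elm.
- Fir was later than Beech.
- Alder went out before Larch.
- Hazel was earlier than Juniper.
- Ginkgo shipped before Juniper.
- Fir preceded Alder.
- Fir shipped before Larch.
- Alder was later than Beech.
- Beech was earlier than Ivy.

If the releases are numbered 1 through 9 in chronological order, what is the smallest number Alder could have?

4

Beech, Fir, and Hazel must all come before Alder — 3 forced predecessors.
Nothing else is forced ahead of Alder, so its earliest slot is position 3 + 1 = 4.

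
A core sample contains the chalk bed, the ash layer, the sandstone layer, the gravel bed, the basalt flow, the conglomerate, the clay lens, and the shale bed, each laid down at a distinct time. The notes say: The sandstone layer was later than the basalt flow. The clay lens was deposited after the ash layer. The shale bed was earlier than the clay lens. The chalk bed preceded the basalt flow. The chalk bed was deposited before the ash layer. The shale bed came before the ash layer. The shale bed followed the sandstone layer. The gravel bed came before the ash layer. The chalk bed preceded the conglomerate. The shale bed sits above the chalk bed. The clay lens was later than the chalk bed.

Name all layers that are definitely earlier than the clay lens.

the ash layer, the basalt flow, the chalk bed, the gravel bed, the sandstone layer, the shale bed

Directly stated before the clay lens: the ash layer, the chalk bed, and the shale bed.
The basalt flow reaches the clay lens via the basalt flow → the sandstone layer → the shale bed → the clay lens.
The gravel bed reaches the clay lens via the gravel bed → the ash layer → the clay lens.
The sandstone layer reaches the clay lens via the sandstone layer → the shale bed → the clay lens.
No chain forces the conglomerate ahead of the clay lens.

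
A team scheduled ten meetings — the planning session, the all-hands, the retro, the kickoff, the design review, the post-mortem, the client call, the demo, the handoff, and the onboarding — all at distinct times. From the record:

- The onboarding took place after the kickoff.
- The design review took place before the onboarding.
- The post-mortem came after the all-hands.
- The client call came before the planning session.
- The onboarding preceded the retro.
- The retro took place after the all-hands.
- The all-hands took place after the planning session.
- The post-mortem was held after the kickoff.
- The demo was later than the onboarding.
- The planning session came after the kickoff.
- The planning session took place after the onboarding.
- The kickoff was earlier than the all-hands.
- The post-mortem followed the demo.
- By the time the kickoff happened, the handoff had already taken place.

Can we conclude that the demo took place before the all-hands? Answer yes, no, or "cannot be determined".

cannot be determined

No chain of stated constraints runs from the demo to the all-hands, and none runs from the all-hands to the demo either.
So the relative order of the demo and the all-hands is not fixed by the given facts.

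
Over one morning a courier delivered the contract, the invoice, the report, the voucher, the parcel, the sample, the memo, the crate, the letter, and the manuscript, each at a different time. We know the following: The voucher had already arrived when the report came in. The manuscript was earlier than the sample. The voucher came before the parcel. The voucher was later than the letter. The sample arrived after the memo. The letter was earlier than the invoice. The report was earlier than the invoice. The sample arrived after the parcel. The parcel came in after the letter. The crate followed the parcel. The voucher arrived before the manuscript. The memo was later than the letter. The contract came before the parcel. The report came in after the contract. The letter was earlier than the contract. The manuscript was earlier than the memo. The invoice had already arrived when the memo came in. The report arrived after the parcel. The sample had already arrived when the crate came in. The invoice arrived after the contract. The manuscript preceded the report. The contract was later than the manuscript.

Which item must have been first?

The letter has a chain of constraints placing it before every other item, so the letter must be first.

the letter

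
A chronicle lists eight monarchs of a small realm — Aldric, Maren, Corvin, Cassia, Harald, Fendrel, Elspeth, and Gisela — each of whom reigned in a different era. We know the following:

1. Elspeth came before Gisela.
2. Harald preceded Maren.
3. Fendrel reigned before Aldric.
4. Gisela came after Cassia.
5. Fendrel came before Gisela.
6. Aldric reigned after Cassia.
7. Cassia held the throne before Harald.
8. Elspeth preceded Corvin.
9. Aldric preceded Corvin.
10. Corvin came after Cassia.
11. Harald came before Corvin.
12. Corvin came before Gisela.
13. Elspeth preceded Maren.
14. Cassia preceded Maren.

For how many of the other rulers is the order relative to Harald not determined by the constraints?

3

Forced before Harald: Cassia; forced after Harald: Corvin, Gisela, and Maren.
That leaves Aldric, Elspeth, and Fendrel with no forced order relative to Harald — 3.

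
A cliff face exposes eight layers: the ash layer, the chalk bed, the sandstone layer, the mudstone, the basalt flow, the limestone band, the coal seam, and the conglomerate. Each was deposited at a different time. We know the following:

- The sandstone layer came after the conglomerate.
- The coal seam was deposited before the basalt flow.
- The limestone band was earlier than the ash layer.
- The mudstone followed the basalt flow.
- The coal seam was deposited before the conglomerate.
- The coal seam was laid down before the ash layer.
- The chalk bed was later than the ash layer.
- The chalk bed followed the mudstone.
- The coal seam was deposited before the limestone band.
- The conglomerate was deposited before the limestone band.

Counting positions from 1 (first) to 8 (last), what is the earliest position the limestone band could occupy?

The coal seam and the conglomerate must both come before the limestone band — 2 forced predecessors.
Nothing else is forced ahead of the limestone band, so its earliest slot is position 2 + 1 = 3.

3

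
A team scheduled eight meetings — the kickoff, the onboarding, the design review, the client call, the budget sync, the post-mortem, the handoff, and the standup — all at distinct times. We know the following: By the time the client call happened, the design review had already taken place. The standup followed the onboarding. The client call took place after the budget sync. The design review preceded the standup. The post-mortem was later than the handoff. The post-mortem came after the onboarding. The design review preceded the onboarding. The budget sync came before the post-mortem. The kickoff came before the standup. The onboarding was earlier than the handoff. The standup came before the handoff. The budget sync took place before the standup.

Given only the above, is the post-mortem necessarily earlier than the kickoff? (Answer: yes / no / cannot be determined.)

Tracing the constraints gives the kickoff → the standup → the handoff → the post-mortem, so the kickoff must come before the post-mortem.
That means the post-mortem cannot be before the kickoff.

no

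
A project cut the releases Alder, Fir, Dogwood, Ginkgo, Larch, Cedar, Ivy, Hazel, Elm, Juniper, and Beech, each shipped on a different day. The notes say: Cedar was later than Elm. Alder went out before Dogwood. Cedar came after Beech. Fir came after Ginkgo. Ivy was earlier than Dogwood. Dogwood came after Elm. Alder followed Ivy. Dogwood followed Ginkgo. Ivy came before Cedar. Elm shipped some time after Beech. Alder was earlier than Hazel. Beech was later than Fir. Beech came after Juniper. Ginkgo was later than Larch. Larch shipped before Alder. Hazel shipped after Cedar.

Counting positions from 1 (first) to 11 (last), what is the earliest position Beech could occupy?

5

Fir, Ginkgo, Juniper, and Larch must all come before Beech — 4 forced predecessors.
Nothing else is forced ahead of Beech, so its earliest slot is position 4 + 1 = 5.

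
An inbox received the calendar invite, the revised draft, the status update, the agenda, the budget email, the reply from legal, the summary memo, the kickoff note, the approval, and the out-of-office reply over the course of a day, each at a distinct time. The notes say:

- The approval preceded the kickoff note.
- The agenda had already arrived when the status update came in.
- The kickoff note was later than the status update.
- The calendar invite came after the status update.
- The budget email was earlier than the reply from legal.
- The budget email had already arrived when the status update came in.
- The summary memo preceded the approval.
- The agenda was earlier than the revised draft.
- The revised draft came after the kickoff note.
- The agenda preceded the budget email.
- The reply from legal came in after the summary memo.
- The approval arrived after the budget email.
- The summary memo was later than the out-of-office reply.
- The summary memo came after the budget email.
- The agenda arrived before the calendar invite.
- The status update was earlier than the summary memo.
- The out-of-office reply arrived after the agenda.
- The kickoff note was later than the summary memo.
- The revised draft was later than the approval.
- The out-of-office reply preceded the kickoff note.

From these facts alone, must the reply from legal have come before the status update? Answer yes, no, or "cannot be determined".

no

Tracing the constraints gives the status update → the summary memo → the reply from legal, so the status update must come before the reply from legal.
That means the reply from legal cannot be before the status update.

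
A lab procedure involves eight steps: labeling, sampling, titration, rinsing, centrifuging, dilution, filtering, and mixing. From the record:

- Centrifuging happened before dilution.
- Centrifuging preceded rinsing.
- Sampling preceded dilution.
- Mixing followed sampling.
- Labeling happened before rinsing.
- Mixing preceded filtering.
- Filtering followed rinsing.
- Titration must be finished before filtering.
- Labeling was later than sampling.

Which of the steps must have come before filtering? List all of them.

centrifuging, labeling, mixing, rinsing, sampling, titration

Directly stated before filtering: mixing, rinsing, and titration.
Centrifuging reaches filtering via centrifuging → rinsing → filtering.
Labeling reaches filtering via labeling → rinsing → filtering.
Sampling reaches filtering via sampling → mixing → filtering.
No chain forces dilution ahead of filtering.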